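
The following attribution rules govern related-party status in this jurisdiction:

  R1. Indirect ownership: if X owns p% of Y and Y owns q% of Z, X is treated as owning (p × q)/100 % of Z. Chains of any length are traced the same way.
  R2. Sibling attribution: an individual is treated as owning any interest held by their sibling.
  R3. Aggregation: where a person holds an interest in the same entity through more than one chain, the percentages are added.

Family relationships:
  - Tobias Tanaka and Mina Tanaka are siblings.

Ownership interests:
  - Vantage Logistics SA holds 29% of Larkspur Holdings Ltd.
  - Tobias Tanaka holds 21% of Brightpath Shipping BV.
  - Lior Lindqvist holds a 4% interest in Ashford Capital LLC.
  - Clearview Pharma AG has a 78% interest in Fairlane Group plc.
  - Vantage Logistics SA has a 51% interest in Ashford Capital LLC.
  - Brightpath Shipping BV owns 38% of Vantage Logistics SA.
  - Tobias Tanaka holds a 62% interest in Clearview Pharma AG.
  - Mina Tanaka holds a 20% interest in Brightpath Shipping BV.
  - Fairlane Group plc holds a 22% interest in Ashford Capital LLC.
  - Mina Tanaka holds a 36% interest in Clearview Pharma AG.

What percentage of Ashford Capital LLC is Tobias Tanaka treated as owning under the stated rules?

24.7626%

By sibling attribution (R2), Tobias Tanaka is treated as also owning Mina Tanaka's interest in Brightpath Shipping BV, giving 21% + 20% = 41%.
By sibling attribution (R2), Tobias Tanaka is treated as also owning Mina Tanaka's interest in Clearview Pharma AG, giving 62% + 36% = 98%.
Chain via Brightpath Shipping BV → Vantage Logistics SA (R1): 41% × 38% × 51% = 7.9458% of Ashford Capital LLC.
Chain via Clearview Pharma AG → Fairlane Group plc (R1): 98% × 78% × 22% = 16.8168% of Ashford Capital LLC.
Aggregating (R3): 7.9458% + 16.8168% = 24.7626%.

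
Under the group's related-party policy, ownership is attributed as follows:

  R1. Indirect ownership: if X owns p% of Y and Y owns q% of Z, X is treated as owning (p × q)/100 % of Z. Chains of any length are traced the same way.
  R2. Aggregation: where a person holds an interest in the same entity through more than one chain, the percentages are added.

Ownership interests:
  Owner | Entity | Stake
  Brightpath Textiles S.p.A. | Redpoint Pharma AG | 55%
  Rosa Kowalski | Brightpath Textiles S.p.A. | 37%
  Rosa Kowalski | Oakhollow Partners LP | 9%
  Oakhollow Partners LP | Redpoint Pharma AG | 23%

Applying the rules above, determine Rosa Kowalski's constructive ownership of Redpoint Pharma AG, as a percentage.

Chain via Brightpath Textiles S.p.A. (R1): 37% × 55% = 20.35% of Redpoint Pharma AG.
Chain via Oakhollow Partners LP (R1): 9% × 23% = 2.07% of Redpoint Pharma AG.
Aggregating (R2): 20.35% + 2.07% = 22.42%.

22.42%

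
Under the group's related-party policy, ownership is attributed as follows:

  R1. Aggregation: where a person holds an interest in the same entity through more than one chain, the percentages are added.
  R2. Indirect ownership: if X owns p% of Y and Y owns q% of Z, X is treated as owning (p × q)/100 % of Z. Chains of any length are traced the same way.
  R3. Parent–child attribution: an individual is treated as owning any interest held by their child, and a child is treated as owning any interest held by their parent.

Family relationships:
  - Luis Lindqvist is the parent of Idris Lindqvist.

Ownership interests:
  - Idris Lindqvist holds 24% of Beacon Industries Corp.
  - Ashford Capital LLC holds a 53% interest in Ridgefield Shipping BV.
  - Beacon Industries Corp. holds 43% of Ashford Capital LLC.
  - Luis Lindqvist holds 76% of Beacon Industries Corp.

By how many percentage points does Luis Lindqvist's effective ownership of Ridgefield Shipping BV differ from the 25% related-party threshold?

2.21

By parent–child attribution (R3), Luis Lindqvist is treated as also owning Idris Lindqvist's interest in Beacon Industries Corp, giving 76% + 24% = 100%.
Chain via Beacon Industries Corp. → Ashford Capital LLC (R2): 100% × 43% × 53% = 22.79% of Ridgefield Shipping BV.
22.79% falls short of the 25% threshold by 2.21 percentage points.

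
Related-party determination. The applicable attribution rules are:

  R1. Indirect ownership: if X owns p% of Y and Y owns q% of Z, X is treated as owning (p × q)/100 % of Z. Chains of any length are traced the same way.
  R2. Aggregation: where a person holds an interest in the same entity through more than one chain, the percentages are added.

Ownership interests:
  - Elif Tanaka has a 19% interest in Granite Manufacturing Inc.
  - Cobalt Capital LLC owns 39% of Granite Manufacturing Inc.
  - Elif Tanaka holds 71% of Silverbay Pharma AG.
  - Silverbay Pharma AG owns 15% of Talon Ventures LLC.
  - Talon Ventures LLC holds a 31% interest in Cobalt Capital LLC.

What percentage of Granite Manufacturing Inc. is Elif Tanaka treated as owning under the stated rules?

Chain via Silverbay Pharma AG → Talon Ventures LLC → Cobalt Capital LLC (R1): 71% × 15% × 31% × 39% = 1.287585% of Granite Manufacturing Inc.
Direct interest in Granite Manufacturing Inc: 19%.
Aggregating (R2): 1.287585% + 19% = 20.287585%.

20.287585%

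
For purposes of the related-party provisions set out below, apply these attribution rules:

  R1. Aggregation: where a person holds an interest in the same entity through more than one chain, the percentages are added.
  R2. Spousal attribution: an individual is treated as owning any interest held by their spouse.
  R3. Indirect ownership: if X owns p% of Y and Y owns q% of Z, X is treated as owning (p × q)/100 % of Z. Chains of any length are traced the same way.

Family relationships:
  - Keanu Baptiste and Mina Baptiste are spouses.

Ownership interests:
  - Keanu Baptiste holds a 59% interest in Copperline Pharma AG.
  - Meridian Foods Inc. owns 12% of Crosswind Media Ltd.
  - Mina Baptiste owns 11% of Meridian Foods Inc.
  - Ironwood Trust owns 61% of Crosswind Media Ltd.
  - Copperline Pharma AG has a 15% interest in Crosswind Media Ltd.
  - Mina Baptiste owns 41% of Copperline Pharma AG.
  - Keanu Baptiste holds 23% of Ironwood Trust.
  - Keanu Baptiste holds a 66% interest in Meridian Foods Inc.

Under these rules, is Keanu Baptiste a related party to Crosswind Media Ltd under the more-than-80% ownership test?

By spousal attribution (R2), Keanu Baptiste is treated as also owning Mina Baptiste's interest in Meridian Foods Inc, giving 66% + 11% = 77%.
By spousal attribution (R2), Keanu Baptiste is treated as also owning Mina Baptiste's interest in Copperline Pharma AG, giving 59% + 41% = 100%.
Chain via Meridian Foods Inc. (R3): 77% × 12% = 9.24% of Crosswind Media Ltd.
Chain via Ironwood Trust (R3): 23% × 61% = 14.03% of Crosswind Media Ltd.
Chain via Copperline Pharma AG (R3): 100% × 15% = 15% of Crosswind Media Ltd.
Aggregating (R1): 9.24% + 14.03% + 15% = 38.27%.
38.27% does not exceed the 80% threshold, so Keanu is not a related party to Crosswind Media Ltd.

No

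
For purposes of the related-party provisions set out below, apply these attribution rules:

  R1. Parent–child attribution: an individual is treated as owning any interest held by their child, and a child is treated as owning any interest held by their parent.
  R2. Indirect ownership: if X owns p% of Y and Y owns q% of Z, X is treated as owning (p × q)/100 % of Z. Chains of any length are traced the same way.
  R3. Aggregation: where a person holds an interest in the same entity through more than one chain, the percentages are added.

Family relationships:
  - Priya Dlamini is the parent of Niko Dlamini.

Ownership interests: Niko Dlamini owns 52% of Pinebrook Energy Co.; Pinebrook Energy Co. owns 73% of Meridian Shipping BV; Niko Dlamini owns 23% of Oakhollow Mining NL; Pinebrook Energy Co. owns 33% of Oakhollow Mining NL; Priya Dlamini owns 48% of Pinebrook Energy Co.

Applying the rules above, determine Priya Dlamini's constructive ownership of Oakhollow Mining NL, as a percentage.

By parent–child attribution (R1), Priya Dlamini is treated as also owning Niko Dlamini's interest in Pinebrook Energy Co, giving 48% + 52% = 100%.
By parent–child attribution (R1), Priya Dlamini is treated as owning Niko Dlamini's 23% interest in Oakhollow Mining NL.
Chain via Pinebrook Energy Co. (R2): 100% × 33% = 33% of Oakhollow Mining NL.
Direct interest in Oakhollow Mining NL: 23%.
Aggregating (R3): 33% + 23% = 56%.

56%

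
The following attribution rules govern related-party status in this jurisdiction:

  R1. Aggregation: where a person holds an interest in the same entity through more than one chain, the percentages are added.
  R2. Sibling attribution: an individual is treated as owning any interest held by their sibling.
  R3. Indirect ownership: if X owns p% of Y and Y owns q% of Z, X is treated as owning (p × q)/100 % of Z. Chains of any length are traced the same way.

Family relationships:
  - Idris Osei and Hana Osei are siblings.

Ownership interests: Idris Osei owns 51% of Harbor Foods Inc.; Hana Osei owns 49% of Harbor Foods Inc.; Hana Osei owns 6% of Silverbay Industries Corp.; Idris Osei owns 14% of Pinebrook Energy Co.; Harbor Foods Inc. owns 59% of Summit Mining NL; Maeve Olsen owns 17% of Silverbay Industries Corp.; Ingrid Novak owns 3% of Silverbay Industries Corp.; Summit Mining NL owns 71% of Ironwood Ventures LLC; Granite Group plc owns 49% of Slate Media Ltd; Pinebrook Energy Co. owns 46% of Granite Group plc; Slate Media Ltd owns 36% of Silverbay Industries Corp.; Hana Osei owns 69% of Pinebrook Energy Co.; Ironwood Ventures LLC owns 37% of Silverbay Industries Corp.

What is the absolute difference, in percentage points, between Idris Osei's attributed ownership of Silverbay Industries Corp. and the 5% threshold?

By sibling attribution (R2), Idris Osei is treated as also owning Hana Osei's interest in Pinebrook Energy Co, giving 14% + 69% = 83%.
By sibling attribution (R2), Idris Osei is treated as also owning Hana Osei's interest in Harbor Foods Inc, giving 51% + 49% = 100%.
By sibling attribution (R2), Idris Osei is treated as owning Hana Osei's 6% interest in Silverbay Industries Corp.
Chain via Pinebrook Energy Co. → Granite Group plc → Slate Media Ltd (R3): 83% × 46% × 49% × 36% = 6.734952% of Silverbay Industries Corp.
Chain via Harbor Foods Inc. → Summit Mining NL → Ironwood Ventures LLC (R3): 100% × 59% × 71% × 37% = 15.4993% of Silverbay Industries Corp.
Direct interest in Silverbay Industries Corp: 6%.
Aggregating (R1): 6.734952% + 15.4993% + 6% = 28.234252%.
28.234252% exceeds the 5% threshold by 23.234252 percentage points.

23.234252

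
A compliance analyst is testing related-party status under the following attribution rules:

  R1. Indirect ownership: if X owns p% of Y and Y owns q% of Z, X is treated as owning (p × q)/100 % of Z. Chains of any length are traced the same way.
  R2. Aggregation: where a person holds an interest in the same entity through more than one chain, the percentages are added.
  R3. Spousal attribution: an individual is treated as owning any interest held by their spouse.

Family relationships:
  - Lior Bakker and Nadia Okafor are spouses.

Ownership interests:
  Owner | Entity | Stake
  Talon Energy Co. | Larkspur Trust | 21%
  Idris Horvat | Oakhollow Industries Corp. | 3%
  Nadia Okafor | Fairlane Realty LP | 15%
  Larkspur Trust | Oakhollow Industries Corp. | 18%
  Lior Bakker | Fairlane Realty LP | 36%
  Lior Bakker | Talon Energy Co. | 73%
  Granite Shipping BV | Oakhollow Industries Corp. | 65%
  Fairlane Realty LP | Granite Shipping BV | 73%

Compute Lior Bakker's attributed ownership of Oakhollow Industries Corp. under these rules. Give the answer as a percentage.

26.9589%

By spousal attribution (R3), Lior Bakker is treated as also owning Nadia Okafor's interest in Fairlane Realty LP, giving 36% + 15% = 51%.
Chain via Talon Energy Co. → Larkspur Trust (R1): 73% × 21% × 18% = 2.7594% of Oakhollow Industries Corp.
Chain via Fairlane Realty LP → Granite Shipping BV (R1): 51% × 73% × 65% = 24.1995% of Oakhollow Industries Corp.
Aggregating (R2): 2.7594% + 24.1995% = 26.9589%.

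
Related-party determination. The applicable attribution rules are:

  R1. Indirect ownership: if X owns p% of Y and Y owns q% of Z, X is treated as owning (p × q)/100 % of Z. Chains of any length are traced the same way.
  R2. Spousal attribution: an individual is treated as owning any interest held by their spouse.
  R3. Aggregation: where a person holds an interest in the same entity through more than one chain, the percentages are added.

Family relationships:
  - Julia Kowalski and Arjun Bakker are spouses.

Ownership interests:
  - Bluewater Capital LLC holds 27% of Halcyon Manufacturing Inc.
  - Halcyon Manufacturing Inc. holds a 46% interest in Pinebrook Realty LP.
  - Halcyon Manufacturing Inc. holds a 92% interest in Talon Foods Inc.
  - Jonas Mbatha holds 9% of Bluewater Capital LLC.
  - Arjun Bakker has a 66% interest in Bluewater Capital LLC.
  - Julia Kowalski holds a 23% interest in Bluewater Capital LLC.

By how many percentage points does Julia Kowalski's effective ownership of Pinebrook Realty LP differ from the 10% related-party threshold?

1.0538

By spousal attribution (R2), Julia Kowalski is treated as also owning Arjun Bakker's interest in Bluewater Capital LLC, giving 23% + 66% = 89%.
Chain via Bluewater Capital LLC → Halcyon Manufacturing Inc. (R1): 89% × 27% × 46% = 11.0538% of Pinebrook Realty LP.
11.0538% exceeds the 10% threshold by 1.0538 percentage points.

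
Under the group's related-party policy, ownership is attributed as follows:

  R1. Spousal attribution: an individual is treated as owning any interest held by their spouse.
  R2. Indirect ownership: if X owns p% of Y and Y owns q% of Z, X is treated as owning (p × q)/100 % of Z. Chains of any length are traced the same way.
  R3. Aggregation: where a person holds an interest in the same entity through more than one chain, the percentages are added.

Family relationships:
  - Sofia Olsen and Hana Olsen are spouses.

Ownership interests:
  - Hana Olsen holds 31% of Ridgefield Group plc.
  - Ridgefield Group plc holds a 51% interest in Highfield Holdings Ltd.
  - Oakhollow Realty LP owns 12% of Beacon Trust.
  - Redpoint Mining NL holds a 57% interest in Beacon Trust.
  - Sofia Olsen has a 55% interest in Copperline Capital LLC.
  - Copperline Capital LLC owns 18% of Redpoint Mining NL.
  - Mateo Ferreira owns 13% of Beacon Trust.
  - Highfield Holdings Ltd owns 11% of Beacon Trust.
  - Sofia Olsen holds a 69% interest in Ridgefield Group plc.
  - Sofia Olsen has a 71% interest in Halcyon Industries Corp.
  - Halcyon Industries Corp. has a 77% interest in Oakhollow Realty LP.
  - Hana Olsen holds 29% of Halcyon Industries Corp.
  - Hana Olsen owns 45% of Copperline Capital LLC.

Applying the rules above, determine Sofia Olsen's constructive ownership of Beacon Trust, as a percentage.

By spousal attribution (R1), Sofia Olsen is treated as also owning Hana Olsen's interest in Halcyon Industries Corp, giving 71% + 29% = 100%.
By spousal attribution (R1), Sofia Olsen is treated as also owning Hana Olsen's interest in Copperline Capital LLC, giving 55% + 45% = 100%.
By spousal attribution (R1), Sofia Olsen is treated as also owning Hana Olsen's interest in Ridgefield Group plc, giving 69% + 31% = 100%.
Chain via Halcyon Industries Corp. → Oakhollow Realty LP (R2): 100% × 77% × 12% = 9.24% of Beacon Trust.
Chain via Copperline Capital LLC → Redpoint Mining NL (R2): 100% × 18% × 57% = 10.26% of Beacon Trust.
Chain via Ridgefield Group plc → Highfield Holdings Ltd (R2): 100% × 51% × 11% = 5.61% of Beacon Trust.
Aggregating (R3): 9.24% + 10.26% + 5.61% = 25.11%.

25.11%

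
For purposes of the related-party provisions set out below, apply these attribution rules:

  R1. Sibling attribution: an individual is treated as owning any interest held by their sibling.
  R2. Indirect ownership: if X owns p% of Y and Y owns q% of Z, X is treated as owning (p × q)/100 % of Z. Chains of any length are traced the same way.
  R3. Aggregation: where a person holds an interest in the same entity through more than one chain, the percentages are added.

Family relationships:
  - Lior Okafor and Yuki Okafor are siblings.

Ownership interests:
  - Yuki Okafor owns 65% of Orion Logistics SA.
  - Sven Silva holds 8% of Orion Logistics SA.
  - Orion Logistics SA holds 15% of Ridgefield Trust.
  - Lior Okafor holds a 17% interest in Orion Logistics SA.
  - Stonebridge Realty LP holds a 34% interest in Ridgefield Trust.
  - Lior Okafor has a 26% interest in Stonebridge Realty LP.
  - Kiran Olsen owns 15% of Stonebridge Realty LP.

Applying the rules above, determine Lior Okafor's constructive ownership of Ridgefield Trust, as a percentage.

By sibling attribution (R1), Lior Okafor is treated as also owning Yuki Okafor's interest in Orion Logistics SA, giving 17% + 65% = 82%.
Chain via Orion Logistics SA (R2): 82% × 15% = 12.3% of Ridgefield Trust.
Chain via Stonebridge Realty LP (R2): 26% × 34% = 8.84% of Ridgefield Trust.
Aggregating (R3): 12.3% + 8.84% = 21.14%.

21.14%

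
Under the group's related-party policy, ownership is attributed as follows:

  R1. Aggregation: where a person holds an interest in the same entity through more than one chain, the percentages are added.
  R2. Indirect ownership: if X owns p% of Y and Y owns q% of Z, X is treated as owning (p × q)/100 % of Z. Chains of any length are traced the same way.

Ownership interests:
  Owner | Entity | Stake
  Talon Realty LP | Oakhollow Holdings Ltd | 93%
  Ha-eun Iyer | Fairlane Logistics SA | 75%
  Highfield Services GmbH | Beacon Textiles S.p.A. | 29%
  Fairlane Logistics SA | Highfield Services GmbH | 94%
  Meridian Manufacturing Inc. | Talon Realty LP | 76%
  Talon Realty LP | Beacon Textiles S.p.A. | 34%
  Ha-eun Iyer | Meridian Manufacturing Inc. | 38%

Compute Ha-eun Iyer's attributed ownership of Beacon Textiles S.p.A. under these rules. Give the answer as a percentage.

Chain via Meridian Manufacturing Inc. → Talon Realty LP (R2): 38% × 76% × 34% = 9.8192% of Beacon Textiles S.p.A.
Chain via Fairlane Logistics SA → Highfield Services GmbH (R2): 75% × 94% × 29% = 20.445% of Beacon Textiles S.p.A.
Aggregating (R1): 9.8192% + 20.445% = 30.2642%.

30.2642%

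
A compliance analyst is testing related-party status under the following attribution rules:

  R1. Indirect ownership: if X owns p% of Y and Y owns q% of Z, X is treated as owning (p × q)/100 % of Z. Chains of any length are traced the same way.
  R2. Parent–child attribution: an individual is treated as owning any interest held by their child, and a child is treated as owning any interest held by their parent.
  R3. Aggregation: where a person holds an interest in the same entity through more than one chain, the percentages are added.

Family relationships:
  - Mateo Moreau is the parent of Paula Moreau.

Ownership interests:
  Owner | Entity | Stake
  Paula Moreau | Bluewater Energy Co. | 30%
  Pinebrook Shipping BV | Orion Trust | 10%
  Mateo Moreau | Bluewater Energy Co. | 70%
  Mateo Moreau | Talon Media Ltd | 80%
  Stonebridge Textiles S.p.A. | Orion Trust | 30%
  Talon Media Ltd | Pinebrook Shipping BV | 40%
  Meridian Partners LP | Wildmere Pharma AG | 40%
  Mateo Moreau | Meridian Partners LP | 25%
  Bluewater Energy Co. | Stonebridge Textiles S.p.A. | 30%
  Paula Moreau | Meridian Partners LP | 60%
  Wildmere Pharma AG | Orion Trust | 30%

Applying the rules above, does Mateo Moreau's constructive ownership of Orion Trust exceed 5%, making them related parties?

Yes

By parent–child attribution (R2), Mateo Moreau is treated as also owning Paula Moreau's interest in Bluewater Energy Co, giving 70% + 30% = 100%.
By parent–child attribution (R2), Mateo Moreau is treated as also owning Paula Moreau's interest in Meridian Partners LP, giving 25% + 60% = 85%.
Chain via Bluewater Energy Co. → Stonebridge Textiles S.p.A. (R1): 100% × 30% × 30% = 9% of Orion Trust.
Chain via Meridian Partners LP → Wildmere Pharma AG (R1): 85% × 40% × 30% = 10.2% of Orion Trust.
Chain via Talon Media Ltd → Pinebrook Shipping BV (R1): 80% × 40% × 10% = 3.2% of Orion Trust.
Aggregating (R3): 9% + 10.2% + 3.2% = 22.4%.
22.4% exceeds the 5% threshold, so Mateo is a related party to Orion Trust.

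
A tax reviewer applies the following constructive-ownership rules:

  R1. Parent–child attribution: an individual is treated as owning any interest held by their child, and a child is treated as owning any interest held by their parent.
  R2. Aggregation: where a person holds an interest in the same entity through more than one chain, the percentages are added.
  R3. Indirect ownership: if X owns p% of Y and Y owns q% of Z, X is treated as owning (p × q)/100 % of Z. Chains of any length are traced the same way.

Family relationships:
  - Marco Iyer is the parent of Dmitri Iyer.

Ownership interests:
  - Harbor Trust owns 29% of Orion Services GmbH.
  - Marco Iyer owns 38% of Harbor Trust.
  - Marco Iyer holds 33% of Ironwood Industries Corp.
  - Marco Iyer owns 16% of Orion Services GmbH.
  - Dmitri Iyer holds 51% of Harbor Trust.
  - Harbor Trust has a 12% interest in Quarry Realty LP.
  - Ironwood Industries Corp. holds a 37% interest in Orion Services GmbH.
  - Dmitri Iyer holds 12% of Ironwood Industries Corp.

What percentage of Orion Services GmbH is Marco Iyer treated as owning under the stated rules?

By parent–child attribution (R1), Marco Iyer is treated as also owning Dmitri Iyer's interest in Ironwood Industries Corp, giving 33% + 12% = 45%.
By parent–child attribution (R1), Marco Iyer is treated as also owning Dmitri Iyer's interest in Harbor Trust, giving 38% + 51% = 89%.
Chain via Ironwood Industries Corp. (R3): 45% × 37% = 16.65% of Orion Services GmbH.
Chain via Harbor Trust (R3): 89% × 29% = 25.81% of Orion Services GmbH.
Direct interest in Orion Services GmbH: 16%.
Aggregating (R2): 16.65% + 25.81% + 16% = 58.46%.

58.46%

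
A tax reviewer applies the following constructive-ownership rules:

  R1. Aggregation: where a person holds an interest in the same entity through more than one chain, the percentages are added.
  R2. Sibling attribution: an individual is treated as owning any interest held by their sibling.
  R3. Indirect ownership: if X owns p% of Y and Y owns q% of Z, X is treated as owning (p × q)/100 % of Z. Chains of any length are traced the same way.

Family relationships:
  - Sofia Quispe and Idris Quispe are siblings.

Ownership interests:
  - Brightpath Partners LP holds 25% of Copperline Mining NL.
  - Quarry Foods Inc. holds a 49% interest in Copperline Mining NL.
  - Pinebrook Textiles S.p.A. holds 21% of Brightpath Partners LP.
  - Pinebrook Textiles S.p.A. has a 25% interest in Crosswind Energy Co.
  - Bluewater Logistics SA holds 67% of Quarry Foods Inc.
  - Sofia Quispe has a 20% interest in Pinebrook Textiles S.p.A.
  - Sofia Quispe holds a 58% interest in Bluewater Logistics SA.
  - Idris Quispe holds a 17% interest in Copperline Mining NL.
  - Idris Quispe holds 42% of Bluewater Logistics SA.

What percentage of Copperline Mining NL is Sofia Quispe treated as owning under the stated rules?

50.88%

By sibling attribution (R2), Sofia Quispe is treated as also owning Idris Quispe's interest in Bluewater Logistics SA, giving 58% + 42% = 100%.
By sibling attribution (R2), Sofia Quispe is treated as owning Idris Quispe's 17% interest in Copperline Mining NL.
Chain via Bluewater Logistics SA → Quarry Foods Inc. (R3): 100% × 67% × 49% = 32.83% of Copperline Mining NL.
Chain via Pinebrook Textiles S.p.A. → Brightpath Partners LP (R3): 20% × 21% × 25% = 1.05% of Copperline Mining NL.
Direct interest in Copperline Mining NL: 17%.
Aggregating (R1): 32.83% + 1.05% + 17% = 50.88%.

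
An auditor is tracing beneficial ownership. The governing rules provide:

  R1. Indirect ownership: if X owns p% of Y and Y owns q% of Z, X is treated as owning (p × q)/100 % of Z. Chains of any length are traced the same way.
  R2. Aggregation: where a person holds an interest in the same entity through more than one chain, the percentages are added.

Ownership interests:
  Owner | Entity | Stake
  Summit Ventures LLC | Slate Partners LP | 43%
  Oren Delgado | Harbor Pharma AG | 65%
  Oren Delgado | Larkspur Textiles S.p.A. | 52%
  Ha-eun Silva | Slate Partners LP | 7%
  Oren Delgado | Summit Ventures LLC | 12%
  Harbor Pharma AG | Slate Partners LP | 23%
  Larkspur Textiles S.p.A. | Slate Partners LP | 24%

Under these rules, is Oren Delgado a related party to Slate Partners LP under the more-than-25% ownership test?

Yes

Chain via Larkspur Textiles S.p.A. (R1): 52% × 24% = 12.48% of Slate Partners LP.
Chain via Harbor Pharma AG (R1): 65% × 23% = 14.95% of Slate Partners LP.
Chain via Summit Ventures LLC (R1): 12% × 43% = 5.16% of Slate Partners LP.
Aggregating (R2): 12.48% + 14.95% + 5.16% = 32.59%.
32.59% exceeds the 25% threshold, so Oren is a related party to Slate Partners LP.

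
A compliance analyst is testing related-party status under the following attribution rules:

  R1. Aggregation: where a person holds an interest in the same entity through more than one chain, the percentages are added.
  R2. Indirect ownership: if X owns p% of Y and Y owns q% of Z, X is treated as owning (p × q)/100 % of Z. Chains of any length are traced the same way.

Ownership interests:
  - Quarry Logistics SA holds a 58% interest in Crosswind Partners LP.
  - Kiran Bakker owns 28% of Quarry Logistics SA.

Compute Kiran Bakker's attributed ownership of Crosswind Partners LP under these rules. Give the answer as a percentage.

Chain via Quarry Logistics SA (R2): 28% × 58% = 16.24% of Crosswind Partners LP.

16.24%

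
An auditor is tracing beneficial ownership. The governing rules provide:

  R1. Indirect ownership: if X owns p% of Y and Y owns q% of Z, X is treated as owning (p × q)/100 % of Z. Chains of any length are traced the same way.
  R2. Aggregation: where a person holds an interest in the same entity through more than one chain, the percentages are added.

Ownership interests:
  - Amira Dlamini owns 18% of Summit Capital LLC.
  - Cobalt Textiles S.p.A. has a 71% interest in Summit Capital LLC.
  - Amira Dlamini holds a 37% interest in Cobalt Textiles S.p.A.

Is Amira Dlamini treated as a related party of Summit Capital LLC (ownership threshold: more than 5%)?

Yes

Chain via Cobalt Textiles S.p.A. (R1): 37% × 71% = 26.27% of Summit Capital LLC.
Direct interest in Summit Capital LLC: 18%.
Aggregating (R2): 26.27% + 18% = 44.27%.
44.27% exceeds the 5% threshold, so Amira is a related party to Summit Capital LLC.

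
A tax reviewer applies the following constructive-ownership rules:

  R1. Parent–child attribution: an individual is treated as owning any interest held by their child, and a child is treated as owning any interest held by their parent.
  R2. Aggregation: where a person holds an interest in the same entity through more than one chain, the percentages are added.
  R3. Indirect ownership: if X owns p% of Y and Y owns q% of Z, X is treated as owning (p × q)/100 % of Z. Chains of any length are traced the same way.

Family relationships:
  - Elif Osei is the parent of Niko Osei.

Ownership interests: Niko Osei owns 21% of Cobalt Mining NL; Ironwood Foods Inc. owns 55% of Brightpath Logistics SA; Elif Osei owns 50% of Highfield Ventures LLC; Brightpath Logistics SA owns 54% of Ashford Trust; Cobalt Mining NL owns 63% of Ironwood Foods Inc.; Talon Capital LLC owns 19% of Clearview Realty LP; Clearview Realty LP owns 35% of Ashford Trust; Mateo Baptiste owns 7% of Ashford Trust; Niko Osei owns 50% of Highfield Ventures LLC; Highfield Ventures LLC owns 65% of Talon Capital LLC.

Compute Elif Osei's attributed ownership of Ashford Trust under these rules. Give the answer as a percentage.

8.25181%

By parent–child attribution (R1), Elif Osei is treated as also owning Niko Osei's interest in Highfield Ventures LLC, giving 50% + 50% = 100%.
By parent–child attribution (R1), Elif Osei is treated as owning Niko Osei's 21% interest in Cobalt Mining NL.
Chain via Highfield Ventures LLC → Talon Capital LLC → Clearview Realty LP (R3): 100% × 65% × 19% × 35% = 4.3225% of Ashford Trust.
Chain via Cobalt Mining NL → Ironwood Foods Inc. → Brightpath Logistics SA (R3): 21% × 63% × 55% × 54% = 3.92931% of Ashford Trust.
Aggregating (R2): 4.3225% + 3.92931% = 8.25181%.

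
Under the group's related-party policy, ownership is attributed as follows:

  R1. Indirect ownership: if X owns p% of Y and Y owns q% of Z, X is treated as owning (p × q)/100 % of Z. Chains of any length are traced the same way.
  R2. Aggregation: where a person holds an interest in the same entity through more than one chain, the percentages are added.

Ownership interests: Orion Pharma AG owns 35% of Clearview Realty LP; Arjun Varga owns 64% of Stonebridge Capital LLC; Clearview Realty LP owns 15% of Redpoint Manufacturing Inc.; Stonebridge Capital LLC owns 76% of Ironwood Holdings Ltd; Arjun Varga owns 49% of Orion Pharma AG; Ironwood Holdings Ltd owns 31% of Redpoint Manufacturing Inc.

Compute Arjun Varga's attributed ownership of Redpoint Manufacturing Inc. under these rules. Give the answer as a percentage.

17.6509%

Chain via Orion Pharma AG → Clearview Realty LP (R1): 49% × 35% × 15% = 2.5725% of Redpoint Manufacturing Inc.
Chain via Stonebridge Capital LLC → Ironwood Holdings Ltd (R1): 64% × 76% × 31% = 15.0784% of Redpoint Manufacturing Inc.
Aggregating (R2): 2.5725% + 15.0784% = 17.6509%.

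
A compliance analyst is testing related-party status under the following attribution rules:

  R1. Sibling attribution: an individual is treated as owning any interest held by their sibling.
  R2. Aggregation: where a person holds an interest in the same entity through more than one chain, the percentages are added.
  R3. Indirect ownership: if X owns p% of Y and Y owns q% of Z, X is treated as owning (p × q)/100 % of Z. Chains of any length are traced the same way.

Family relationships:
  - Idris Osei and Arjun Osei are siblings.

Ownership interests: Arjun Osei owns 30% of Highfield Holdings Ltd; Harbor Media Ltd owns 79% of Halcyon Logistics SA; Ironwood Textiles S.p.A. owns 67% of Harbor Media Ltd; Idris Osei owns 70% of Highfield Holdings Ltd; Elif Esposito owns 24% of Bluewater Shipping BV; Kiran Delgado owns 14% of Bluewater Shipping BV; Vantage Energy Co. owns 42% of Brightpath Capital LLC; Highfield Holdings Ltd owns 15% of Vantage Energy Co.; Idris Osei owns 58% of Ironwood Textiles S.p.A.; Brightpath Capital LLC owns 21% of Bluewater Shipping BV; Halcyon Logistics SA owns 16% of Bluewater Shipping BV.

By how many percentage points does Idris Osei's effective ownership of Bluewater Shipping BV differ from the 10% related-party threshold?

3.765096

By sibling attribution (R1), Idris Osei is treated as also owning Arjun Osei's interest in Highfield Holdings Ltd, giving 70% + 30% = 100%.
Chain via Highfield Holdings Ltd → Vantage Energy Co. → Brightpath Capital LLC (R3): 100% × 15% × 42% × 21% = 1.323% of Bluewater Shipping BV.
Chain via Ironwood Textiles S.p.A. → Harbor Media Ltd → Halcyon Logistics SA (R3): 58% × 67% × 79% × 16% = 4.911904% of Bluewater Shipping BV.
Aggregating (R2): 1.323% + 4.911904% = 6.234904%.
6.234904% falls short of the 10% threshold by 3.765096 percentage points.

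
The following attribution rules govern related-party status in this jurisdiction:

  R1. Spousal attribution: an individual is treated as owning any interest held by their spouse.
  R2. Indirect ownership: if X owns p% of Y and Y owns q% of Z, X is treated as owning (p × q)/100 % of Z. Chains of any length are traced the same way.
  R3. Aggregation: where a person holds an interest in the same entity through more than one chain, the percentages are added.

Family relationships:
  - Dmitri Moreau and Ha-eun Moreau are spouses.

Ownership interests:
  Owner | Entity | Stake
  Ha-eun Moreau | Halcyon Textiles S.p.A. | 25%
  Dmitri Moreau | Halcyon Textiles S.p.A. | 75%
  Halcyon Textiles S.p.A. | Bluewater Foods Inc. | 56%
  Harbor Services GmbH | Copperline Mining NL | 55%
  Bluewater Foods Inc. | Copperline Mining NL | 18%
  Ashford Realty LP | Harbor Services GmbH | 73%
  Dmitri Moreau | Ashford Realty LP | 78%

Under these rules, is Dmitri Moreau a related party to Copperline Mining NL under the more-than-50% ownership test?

By spousal attribution (R1), Dmitri Moreau is treated as also owning Ha-eun Moreau's interest in Halcyon Textiles S.p.A, giving 75% + 25% = 100%.
Chain via Ashford Realty LP → Harbor Services GmbH (R2): 78% × 73% × 55% = 31.317% of Copperline Mining NL.
Chain via Halcyon Textiles S.p.A. → Bluewater Foods Inc. (R2): 100% × 56% × 18% = 10.08% of Copperline Mining NL.
Aggregating (R3): 31.317% + 10.08% = 41.397%.
41.397% does not exceed the 50% threshold, so Dmitri is not a related party to Copperline Mining NL.

No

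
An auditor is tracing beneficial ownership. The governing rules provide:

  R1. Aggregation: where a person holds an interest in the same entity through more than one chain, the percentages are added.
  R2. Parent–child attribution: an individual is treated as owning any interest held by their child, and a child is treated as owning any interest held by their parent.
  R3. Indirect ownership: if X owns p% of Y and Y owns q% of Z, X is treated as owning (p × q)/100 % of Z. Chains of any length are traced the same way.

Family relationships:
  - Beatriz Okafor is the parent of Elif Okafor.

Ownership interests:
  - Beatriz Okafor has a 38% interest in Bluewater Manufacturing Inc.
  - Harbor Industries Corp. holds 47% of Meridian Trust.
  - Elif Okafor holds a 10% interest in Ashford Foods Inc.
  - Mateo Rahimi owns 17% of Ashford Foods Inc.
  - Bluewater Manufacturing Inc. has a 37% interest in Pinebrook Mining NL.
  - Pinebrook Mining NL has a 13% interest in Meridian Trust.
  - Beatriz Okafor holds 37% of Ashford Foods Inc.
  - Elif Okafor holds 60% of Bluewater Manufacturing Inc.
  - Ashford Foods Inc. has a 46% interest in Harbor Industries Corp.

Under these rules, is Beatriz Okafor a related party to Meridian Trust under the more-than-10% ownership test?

By parent–child attribution (R2), Beatriz Okafor is treated as also owning Elif Okafor's interest in Ashford Foods Inc, giving 37% + 10% = 47%.
By parent–child attribution (R2), Beatriz Okafor is treated as also owning Elif Okafor's interest in Bluewater Manufacturing Inc, giving 38% + 60% = 98%.
Chain via Ashford Foods Inc. → Harbor Industries Corp. (R3): 47% × 46% × 47% = 10.1614% of Meridian Trust.
Chain via Bluewater Manufacturing Inc. → Pinebrook Mining NL (R3): 98% × 37% × 13% = 4.7138% of Meridian Trust.
Aggregating (R1): 10.1614% + 4.7138% = 14.8752%.
14.8752% exceeds the 10% threshold, so Beatriz is a related party to Meridian Trust.

Yes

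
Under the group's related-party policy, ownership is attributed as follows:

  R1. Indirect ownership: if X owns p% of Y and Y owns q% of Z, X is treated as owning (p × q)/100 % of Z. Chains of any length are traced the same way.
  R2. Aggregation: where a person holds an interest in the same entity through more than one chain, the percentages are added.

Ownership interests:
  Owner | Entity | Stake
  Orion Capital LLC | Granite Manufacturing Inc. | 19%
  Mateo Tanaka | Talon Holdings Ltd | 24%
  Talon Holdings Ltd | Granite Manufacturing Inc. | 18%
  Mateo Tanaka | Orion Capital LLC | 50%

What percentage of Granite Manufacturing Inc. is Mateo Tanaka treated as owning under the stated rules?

13.82%

Chain via Talon Holdings Ltd (R1): 24% × 18% = 4.32% of Granite Manufacturing Inc.
Chain via Orion Capital LLC (R1): 50% × 19% = 9.5% of Granite Manufacturing Inc.
Aggregating (R2): 4.32% + 9.5% = 13.82%.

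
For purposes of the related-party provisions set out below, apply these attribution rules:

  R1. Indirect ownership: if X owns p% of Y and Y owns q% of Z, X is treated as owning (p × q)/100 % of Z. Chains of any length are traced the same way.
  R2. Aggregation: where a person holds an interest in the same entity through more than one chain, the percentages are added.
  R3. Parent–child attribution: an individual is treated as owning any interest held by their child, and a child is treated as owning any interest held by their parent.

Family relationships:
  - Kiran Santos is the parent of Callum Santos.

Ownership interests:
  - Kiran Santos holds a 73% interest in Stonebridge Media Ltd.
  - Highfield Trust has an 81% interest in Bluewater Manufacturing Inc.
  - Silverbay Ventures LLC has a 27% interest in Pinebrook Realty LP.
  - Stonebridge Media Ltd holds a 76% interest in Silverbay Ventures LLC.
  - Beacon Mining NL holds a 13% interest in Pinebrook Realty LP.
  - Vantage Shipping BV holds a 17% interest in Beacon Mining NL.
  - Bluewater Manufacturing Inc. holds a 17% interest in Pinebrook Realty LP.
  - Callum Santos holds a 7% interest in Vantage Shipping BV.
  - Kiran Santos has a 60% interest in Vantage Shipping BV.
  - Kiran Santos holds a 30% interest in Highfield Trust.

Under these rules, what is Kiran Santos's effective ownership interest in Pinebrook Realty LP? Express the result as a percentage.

By parent–child attribution (R3), Kiran Santos is treated as also owning Callum Santos's interest in Vantage Shipping BV, giving 60% + 7% = 67%.
Chain via Stonebridge Media Ltd → Silverbay Ventures LLC (R1): 73% × 76% × 27% = 14.9796% of Pinebrook Realty LP.
Chain via Highfield Trust → Bluewater Manufacturing Inc. (R1): 30% × 81% × 17% = 4.131% of Pinebrook Realty LP.
Chain via Vantage Shipping BV → Beacon Mining NL (R1): 67% × 17% × 13% = 1.4807% of Pinebrook Realty LP.
Aggregating (R2): 14.9796% + 4.131% + 1.4807% = 20.5913%.

20.5913%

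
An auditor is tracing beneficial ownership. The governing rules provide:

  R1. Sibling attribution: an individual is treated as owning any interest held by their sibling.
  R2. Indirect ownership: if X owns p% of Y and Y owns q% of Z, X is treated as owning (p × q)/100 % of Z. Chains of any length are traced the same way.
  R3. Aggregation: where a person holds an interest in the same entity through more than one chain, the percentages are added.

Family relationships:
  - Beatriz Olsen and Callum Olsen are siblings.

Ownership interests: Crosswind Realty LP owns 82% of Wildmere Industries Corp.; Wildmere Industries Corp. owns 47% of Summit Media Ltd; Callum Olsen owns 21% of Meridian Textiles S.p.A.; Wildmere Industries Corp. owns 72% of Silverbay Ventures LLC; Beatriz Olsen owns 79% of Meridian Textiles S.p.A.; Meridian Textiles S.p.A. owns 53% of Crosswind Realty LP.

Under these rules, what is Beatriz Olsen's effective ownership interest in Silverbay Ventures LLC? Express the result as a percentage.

By sibling attribution (R1), Beatriz Olsen is treated as also owning Callum Olsen's interest in Meridian Textiles S.p.A, giving 79% + 21% = 100%.
Chain via Meridian Textiles S.p.A. → Crosswind Realty LP → Wildmere Industries Corp. (R2): 100% × 53% × 82% × 72% = 31.2912% of Silverbay Ventures LLC.

31.2912%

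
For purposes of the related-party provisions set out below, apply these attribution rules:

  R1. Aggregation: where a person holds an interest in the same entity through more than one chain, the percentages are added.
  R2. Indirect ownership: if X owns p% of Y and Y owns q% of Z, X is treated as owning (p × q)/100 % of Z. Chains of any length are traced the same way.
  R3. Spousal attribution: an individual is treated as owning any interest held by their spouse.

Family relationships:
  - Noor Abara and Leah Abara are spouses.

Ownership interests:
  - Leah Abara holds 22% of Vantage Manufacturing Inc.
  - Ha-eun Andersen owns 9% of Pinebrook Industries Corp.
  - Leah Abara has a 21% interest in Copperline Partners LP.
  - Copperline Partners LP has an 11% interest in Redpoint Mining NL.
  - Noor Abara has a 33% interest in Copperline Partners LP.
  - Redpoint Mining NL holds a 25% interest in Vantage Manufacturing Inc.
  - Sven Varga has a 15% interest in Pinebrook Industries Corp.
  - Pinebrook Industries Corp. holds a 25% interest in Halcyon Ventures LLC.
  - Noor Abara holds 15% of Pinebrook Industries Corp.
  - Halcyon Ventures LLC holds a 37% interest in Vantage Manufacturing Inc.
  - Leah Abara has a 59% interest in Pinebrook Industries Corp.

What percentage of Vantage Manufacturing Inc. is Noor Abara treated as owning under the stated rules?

30.33%

By spousal attribution (R3), Noor Abara is treated as also owning Leah Abara's interest in Copperline Partners LP, giving 33% + 21% = 54%.
By spousal attribution (R3), Noor Abara is treated as also owning Leah Abara's interest in Pinebrook Industries Corp, giving 15% + 59% = 74%.
By spousal attribution (R3), Noor Abara is treated as owning Leah Abara's 22% interest in Vantage Manufacturing Inc.
Chain via Copperline Partners LP → Redpoint Mining NL (R2): 54% × 11% × 25% = 1.485% of Vantage Manufacturing Inc.
Chain via Pinebrook Industries Corp. → Halcyon Ventures LLC (R2): 74% × 25% × 37% = 6.845% of Vantage Manufacturing Inc.
Direct interest in Vantage Manufacturing Inc: 22%.
Aggregating (R1): 1.485% + 6.845% + 22% = 30.33%.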